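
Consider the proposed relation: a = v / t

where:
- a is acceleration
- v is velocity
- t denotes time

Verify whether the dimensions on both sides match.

Yes

a (acceleration) has dimensions [L T^-2].
v (velocity) has dimensions [L T^-1].
t (time) has dimensions [T].

Left side: [L T^-2]
Right side: [L T^-2]

Both sides have the same dimensions, so the equation is dimensionally consistent.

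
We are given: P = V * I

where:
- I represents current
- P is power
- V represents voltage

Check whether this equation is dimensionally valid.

Yes

I (current) has dimensions [I].
P (power) has dimensions [L^2 M T^-3].
V (voltage) has dimensions [I^-1 L^2 M T^-3].

Left side: [L^2 M T^-3]
Right side: [L^2 M T^-3]

Both sides have the same dimensions, so the equation is dimensionally consistent.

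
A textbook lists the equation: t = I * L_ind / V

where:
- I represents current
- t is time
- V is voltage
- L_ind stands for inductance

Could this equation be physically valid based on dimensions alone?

Yes

I (current) has dimensions [I].
t (time) has dimensions [T].
V (voltage) has dimensions [I^-1 L^2 M T^-3].
L_ind (inductance) has dimensions [I^-2 L^2 M T^-2].

Left side: [T]
Right side: [T]

Both sides have the same dimensions, so the equation is dimensionally consistent.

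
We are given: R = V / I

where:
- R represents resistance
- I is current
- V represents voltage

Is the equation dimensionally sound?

Yes

R (resistance) has dimensions [I^-2 L^2 M T^-3].
I (current) has dimensions [I].
V (voltage) has dimensions [I^-1 L^2 M T^-3].

Left side: [I^-2 L^2 M T^-3]
Right side: [I^-2 L^2 M T^-3]

Both sides have the same dimensions, so the equation is dimensionally consistent.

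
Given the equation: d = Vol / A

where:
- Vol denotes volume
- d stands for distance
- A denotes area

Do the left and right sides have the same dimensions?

Yes

Vol (volume) has dimensions [L^3].
d (distance) has dimensions [L].
A (area) has dimensions [L^2].

Left side: [L]
Right side: [L]

Both sides have the same dimensions, so the equation is dimensionally consistent.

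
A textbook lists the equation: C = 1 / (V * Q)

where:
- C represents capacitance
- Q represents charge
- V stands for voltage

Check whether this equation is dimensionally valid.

No

C (capacitance) has dimensions [I^2 L^-2 M^-1 T^4].
Q (charge) has dimensions [I T].
V (voltage) has dimensions [I^-1 L^2 M T^-3].

Left side: [I^2 L^-2 M^-1 T^4]
Right side: [L^-2 M^-1 T^2]

The two sides have different dimensions, so the equation is NOT dimensionally consistent.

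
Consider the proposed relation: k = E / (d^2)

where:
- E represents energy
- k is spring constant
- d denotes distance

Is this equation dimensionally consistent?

Yes

E (energy) has dimensions [L^2 M T^-2].
k (spring constant) has dimensions [M T^-2].
d (distance) has dimensions [L].

Left side: [M T^-2]
Right side: [M T^-2]

Both sides have the same dimensions, so the equation is dimensionally consistent.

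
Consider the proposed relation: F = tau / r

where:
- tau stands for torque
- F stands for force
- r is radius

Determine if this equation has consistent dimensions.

Yes

tau (torque) has dimensions [L^2 M T^-2].
F (force) has dimensions [L M T^-2].
r (radius) has dimensions [L].

Left side: [L M T^-2]
Right side: [L M T^-2]

Both sides have the same dimensions, so the equation is dimensionally consistent.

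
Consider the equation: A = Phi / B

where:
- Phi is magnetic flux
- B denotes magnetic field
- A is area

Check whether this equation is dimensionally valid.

Yes

Phi (magnetic flux) has dimensions [I^-1 L^2 M T^-2].
B (magnetic field) has dimensions [I^-1 M T^-2].
A (area) has dimensions [L^2].

Left side: [L^2]
Right side: [L^2]

Both sides have the same dimensions, so the equation is dimensionally consistent.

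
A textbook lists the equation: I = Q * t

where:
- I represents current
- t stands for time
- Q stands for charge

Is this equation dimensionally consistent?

No

I (current) has dimensions [I].
t (time) has dimensions [T].
Q (charge) has dimensions [I T].

Left side: [I]
Right side: [I T^2]

The two sides have different dimensions, so the equation is NOT dimensionally consistent.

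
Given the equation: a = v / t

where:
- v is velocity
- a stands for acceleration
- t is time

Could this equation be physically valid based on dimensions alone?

Yes

v (velocity) has dimensions [L T^-1].
a (acceleration) has dimensions [L T^-2].
t (time) has dimensions [T].

Left side: [L T^-2]
Right side: [L T^-2]

Both sides have the same dimensions, so the equation is dimensionally consistent.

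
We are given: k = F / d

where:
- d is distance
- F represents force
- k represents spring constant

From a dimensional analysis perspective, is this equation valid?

Yes

d (distance) has dimensions [L].
F (force) has dimensions [L M T^-2].
k (spring constant) has dimensions [M T^-2].

Left side: [M T^-2]
Right side: [M T^-2]

Both sides have the same dimensions, so the equation is dimensionally consistent.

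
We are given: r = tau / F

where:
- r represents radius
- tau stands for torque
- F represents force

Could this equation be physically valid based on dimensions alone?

Yes

r (radius) has dimensions [L].
tau (torque) has dimensions [L^2 M T^-2].
F (force) has dimensions [L M T^-2].

Left side: [L]
Right side: [L]

Both sides have the same dimensions, so the equation is dimensionally consistent.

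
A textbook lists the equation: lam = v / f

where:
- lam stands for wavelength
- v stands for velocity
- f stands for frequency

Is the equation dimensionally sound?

Yes

lam (wavelength) has dimensions [L].
v (velocity) has dimensions [L T^-1].
f (frequency) has dimensions [T^-1].

Left side: [L]
Right side: [L]

Both sides have the same dimensions, so the equation is dimensionally consistent.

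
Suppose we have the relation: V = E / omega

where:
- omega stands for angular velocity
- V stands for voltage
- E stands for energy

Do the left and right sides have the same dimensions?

No

omega (angular velocity) has dimensions [T^-1].
V (voltage) has dimensions [I^-1 L^2 M T^-3].
E (energy) has dimensions [L^2 M T^-2].

Left side: [I^-1 L^2 M T^-3]
Right side: [L^2 M T^-1]

The two sides have different dimensions, so the equation is NOT dimensionally consistent.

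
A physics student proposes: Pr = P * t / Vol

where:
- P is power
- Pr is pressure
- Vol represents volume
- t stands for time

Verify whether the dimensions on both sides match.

Yes

P (power) has dimensions [L^2 M T^-3].
Pr (pressure) has dimensions [L^-1 M T^-2].
Vol (volume) has dimensions [L^3].
t (time) has dimensions [T].

Left side: [L^-1 M T^-2]
Right side: [L^-1 M T^-2]

Both sides have the same dimensions, so the equation is dimensionally consistent.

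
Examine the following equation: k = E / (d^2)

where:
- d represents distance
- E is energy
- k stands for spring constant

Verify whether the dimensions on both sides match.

Yes

d (distance) has dimensions [L].
E (energy) has dimensions [L^2 M T^-2].
k (spring constant) has dimensions [M T^-2].

Left side: [M T^-2]
Right side: [M T^-2]

Both sides have the same dimensions, so the equation is dimensionally consistent.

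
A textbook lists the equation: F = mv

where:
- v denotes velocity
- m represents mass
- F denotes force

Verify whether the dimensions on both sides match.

No

v (velocity) has dimensions [L T^-1].
m (mass) has dimensions [M].
F (force) has dimensions [L M T^-2].

Left side: [L M T^-2]
Right side: [L M T^-1]

The two sides have different dimensions, so the equation is NOT dimensionally consistent.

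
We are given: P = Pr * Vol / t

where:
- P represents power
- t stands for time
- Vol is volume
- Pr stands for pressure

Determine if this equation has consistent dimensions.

Yes

P (power) has dimensions [L^2 M T^-3].
t (time) has dimensions [T].
Vol (volume) has dimensions [L^3].
Pr (pressure) has dimensions [L^-1 M T^-2].

Left side: [L^2 M T^-3]
Right side: [L^2 M T^-3]

Both sides have the same dimensions, so the equation is dimensionally consistent.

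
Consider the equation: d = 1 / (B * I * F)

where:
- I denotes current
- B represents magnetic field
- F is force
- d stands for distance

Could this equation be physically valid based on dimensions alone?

No

I (current) has dimensions [I].
B (magnetic field) has dimensions [I^-1 M T^-2].
F (force) has dimensions [L M T^-2].
d (distance) has dimensions [L].

Left side: [L]
Right side: [L^-1 M^-2 T^4]

The two sides have different dimensions, so the equation is NOT dimensionally consistent.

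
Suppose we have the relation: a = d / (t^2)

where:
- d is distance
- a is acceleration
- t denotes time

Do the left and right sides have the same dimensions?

Yes

d (distance) has dimensions [L].
a (acceleration) has dimensions [L T^-2].
t (time) has dimensions [T].

Left side: [L T^-2]
Right side: [L T^-2]

Both sides have the same dimensions, so the equation is dimensionally consistent.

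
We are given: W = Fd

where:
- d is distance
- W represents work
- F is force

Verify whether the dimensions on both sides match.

Yes

d (distance) has dimensions [L].
W (work) has dimensions [L^2 M T^-2].
F (force) has dimensions [L M T^-2].

Left side: [L^2 M T^-2]
Right side: [L^2 M T^-2]

Both sides have the same dimensions, so the equation is dimensionally consistent.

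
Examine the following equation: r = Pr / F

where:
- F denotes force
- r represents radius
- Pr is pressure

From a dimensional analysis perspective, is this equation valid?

No

F (force) has dimensions [L M T^-2].
r (radius) has dimensions [L].
Pr (pressure) has dimensions [L^-1 M T^-2].

Left side: [L]
Right side: [L^-2]

The two sides have different dimensions, so the equation is NOT dimensionally consistent.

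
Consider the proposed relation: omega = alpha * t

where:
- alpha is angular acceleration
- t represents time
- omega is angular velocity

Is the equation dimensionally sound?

Yes

alpha (angular acceleration) has dimensions [T^-2].
t (time) has dimensions [T].
omega (angular velocity) has dimensions [T^-1].

Left side: [T^-1]
Right side: [T^-1]

Both sides have the same dimensions, so the equation is dimensionally consistent.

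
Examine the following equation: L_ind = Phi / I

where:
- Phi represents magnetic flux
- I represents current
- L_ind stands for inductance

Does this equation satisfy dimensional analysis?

Yes

Phi (magnetic flux) has dimensions [I^-1 L^2 M T^-2].
I (current) has dimensions [I].
L_ind (inductance) has dimensions [I^-2 L^2 M T^-2].

Left side: [I^-2 L^2 M T^-2]
Right side: [I^-2 L^2 M T^-2]

Both sides have the same dimensions, so the equation is dimensionally consistent.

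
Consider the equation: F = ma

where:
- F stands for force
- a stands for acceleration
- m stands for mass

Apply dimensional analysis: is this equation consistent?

Yes

F (force) has dimensions [L M T^-2].
a (acceleration) has dimensions [L T^-2].
m (mass) has dimensions [M].

Left side: [L M T^-2]
Right side: [L M T^-2]

Both sides have the same dimensions, so the equation is dimensionally consistent.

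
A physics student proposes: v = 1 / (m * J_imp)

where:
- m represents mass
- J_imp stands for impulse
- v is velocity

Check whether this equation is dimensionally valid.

No

m (mass) has dimensions [M].
J_imp (impulse) has dimensions [L M T^-1].
v (velocity) has dimensions [L T^-1].

Left side: [L T^-1]
Right side: [L^-1 M^-2 T]

The two sides have different dimensions, so the equation is NOT dimensionally consistent.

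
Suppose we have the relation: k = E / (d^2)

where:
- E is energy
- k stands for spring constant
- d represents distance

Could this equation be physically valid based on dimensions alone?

Yes

E (energy) has dimensions [L^2 M T^-2].
k (spring constant) has dimensions [M T^-2].
d (distance) has dimensions [L].

Left side: [M T^-2]
Right side: [M T^-2]

Both sides have the same dimensions, so the equation is dimensionally consistent.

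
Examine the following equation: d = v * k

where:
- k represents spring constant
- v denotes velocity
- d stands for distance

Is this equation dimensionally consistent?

No

k (spring constant) has dimensions [M T^-2].
v (velocity) has dimensions [L T^-1].
d (distance) has dimensions [L].

Left side: [L]
Right side: [L M T^-3]

The two sides have different dimensions, so the equation is NOT dimensionally consistent.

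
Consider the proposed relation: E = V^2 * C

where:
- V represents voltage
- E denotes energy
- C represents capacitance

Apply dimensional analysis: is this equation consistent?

Yes

V (voltage) has dimensions [I^-1 L^2 M T^-3].
E (energy) has dimensions [L^2 M T^-2].
C (capacitance) has dimensions [I^2 L^-2 M^-1 T^4].

Left side: [L^2 M T^-2]
Right side: [L^2 M T^-2]

Both sides have the same dimensions, so the equation is dimensionally consistent.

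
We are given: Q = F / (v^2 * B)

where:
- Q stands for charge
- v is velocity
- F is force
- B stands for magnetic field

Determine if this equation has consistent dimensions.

No

Q (charge) has dimensions [I T].
v (velocity) has dimensions [L T^-1].
F (force) has dimensions [L M T^-2].
B (magnetic field) has dimensions [I^-1 M T^-2].

Left side: [I T]
Right side: [I L^-1 T^2]

The two sides have different dimensions, so the equation is NOT dimensionally consistent.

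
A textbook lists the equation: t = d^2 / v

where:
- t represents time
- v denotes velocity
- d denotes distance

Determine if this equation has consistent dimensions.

No

t (time) has dimensions [T].
v (velocity) has dimensions [L T^-1].
d (distance) has dimensions [L].

Left side: [T]
Right side: [L T]

The two sides have different dimensions, so the equation is NOT dimensionally consistent.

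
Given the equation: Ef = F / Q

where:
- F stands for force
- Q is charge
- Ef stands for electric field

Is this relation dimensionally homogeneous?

Yes

F (force) has dimensions [L M T^-2].
Q (charge) has dimensions [I T].
Ef (electric field) has dimensions [I^-1 L M T^-3].

Left side: [I^-1 L M T^-3]
Right side: [I^-1 L M T^-3]

Both sides have the same dimensions, so the equation is dimensionally consistent.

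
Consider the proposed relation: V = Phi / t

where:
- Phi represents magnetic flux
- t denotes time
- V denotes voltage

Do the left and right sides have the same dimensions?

Yes

Phi (magnetic flux) has dimensions [I^-1 L^2 M T^-2].
t (time) has dimensions [T].
V (voltage) has dimensions [I^-1 L^2 M T^-3].

Left side: [I^-1 L^2 M T^-3]
Right side: [I^-1 L^2 M T^-3]

Both sides have the same dimensions, so the equation is dimensionally consistent.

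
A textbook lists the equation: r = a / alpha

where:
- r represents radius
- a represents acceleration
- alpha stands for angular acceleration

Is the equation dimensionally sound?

Yes

r (radius) has dimensions [L].
a (acceleration) has dimensions [L T^-2].
alpha (angular acceleration) has dimensions [T^-2].

Left side: [L]
Right side: [L]

Both sides have the same dimensions, so the equation is dimensionally consistent.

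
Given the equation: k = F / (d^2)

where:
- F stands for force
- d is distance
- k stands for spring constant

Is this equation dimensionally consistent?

No

F (force) has dimensions [L M T^-2].
d (distance) has dimensions [L].
k (spring constant) has dimensions [M T^-2].

Left side: [M T^-2]
Right side: [L^-1 M T^-2]

The two sides have different dimensions, so the equation is NOT dimensionally consistent.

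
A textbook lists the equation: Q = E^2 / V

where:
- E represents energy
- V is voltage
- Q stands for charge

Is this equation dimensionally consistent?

No

E (energy) has dimensions [L^2 M T^-2].
V (voltage) has dimensions [I^-1 L^2 M T^-3].
Q (charge) has dimensions [I T].

Left side: [I T]
Right side: [I L^2 M T^-1]

The two sides have different dimensions, so the equation is NOT dimensionally consistent.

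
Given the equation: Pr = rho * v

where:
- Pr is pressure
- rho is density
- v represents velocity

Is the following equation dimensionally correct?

No

Pr (pressure) has dimensions [L^-1 M T^-2].
rho (density) has dimensions [L^-3 M].
v (velocity) has dimensions [L T^-1].

Left side: [L^-1 M T^-2]
Right side: [L^-2 M T^-1]

The two sides have different dimensions, so the equation is NOT dimensionally consistent.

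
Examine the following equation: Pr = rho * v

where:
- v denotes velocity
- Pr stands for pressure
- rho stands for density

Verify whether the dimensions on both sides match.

No

v (velocity) has dimensions [L T^-1].
Pr (pressure) has dimensions [L^-1 M T^-2].
rho (density) has dimensions [L^-3 M].

Left side: [L^-1 M T^-2]
Right side: [L^-2 M T^-1]

The two sides have different dimensions, so the equation is NOT dimensionally consistent.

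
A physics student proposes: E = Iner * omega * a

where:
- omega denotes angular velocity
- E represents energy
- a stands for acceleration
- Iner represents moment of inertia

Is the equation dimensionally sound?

No

omega (angular velocity) has dimensions [T^-1].
E (energy) has dimensions [L^2 M T^-2].
a (acceleration) has dimensions [L T^-2].
Iner (moment of inertia) has dimensions [L^2 M].

Left side: [L^2 M T^-2]
Right side: [L^3 M T^-3]

The two sides have different dimensions, so the equation is NOT dimensionally consistent.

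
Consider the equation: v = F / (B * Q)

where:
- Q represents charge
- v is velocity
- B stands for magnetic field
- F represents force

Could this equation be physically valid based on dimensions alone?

Yes

Q (charge) has dimensions [I T].
v (velocity) has dimensions [L T^-1].
B (magnetic field) has dimensions [I^-1 M T^-2].
F (force) has dimensions [L M T^-2].

Left side: [L T^-1]
Right side: [L T^-1]

Both sides have the same dimensions, so the equation is dimensionally consistent.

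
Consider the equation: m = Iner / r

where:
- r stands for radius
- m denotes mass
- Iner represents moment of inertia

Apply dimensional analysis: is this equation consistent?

No

r (radius) has dimensions [L].
m (mass) has dimensions [M].
Iner (moment of inertia) has dimensions [L^2 M].

Left side: [M]
Right side: [L M]

The two sides have different dimensions, so the equation is NOT dimensionally consistent.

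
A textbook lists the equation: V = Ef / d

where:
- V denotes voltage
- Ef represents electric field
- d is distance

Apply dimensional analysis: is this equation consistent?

No

V (voltage) has dimensions [I^-1 L^2 M T^-3].
Ef (electric field) has dimensions [I^-1 L M T^-3].
d (distance) has dimensions [L].

Left side: [I^-1 L^2 M T^-3]
Right side: [I^-1 M T^-3]

The two sides have different dimensions, so the equation is NOT dimensionally consistent.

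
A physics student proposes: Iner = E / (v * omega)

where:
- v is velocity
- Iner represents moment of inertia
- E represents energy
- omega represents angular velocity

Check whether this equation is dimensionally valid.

No

v (velocity) has dimensions [L T^-1].
Iner (moment of inertia) has dimensions [L^2 M].
E (energy) has dimensions [L^2 M T^-2].
omega (angular velocity) has dimensions [T^-1].

Left side: [L^2 M]
Right side: [L M]

The two sides have different dimensions, so the equation is NOT dimensionally consistent.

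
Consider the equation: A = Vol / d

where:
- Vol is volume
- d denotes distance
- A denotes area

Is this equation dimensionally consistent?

Yes

Vol (volume) has dimensions [L^3].
d (distance) has dimensions [L].
A (area) has dimensions [L^2].

Left side: [L^2]
Right side: [L^2]

Both sides have the same dimensions, so the equation is dimensionally consistent.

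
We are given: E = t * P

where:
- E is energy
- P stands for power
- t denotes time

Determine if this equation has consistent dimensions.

Yes

E (energy) has dimensions [L^2 M T^-2].
P (power) has dimensions [L^2 M T^-3].
t (time) has dimensions [T].

Left side: [L^2 M T^-2]
Right side: [L^2 M T^-2]

Both sides have the same dimensions, so the equation is dimensionally consistent.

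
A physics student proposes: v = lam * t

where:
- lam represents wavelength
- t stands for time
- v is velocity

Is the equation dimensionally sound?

No

lam (wavelength) has dimensions [L].
t (time) has dimensions [T].
v (velocity) has dimensions [L T^-1].

Left side: [L T^-1]
Right side: [L T]

The two sides have different dimensions, so the equation is NOT dimensionally consistent.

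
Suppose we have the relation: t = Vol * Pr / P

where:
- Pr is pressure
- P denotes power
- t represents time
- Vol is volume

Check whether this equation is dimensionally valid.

Yes

Pr (pressure) has dimensions [L^-1 M T^-2].
P (power) has dimensions [L^2 M T^-3].
t (time) has dimensions [T].
Vol (volume) has dimensions [L^3].

Left side: [T]
Right side: [T]

Both sides have the same dimensions, so the equation is dimensionally consistent.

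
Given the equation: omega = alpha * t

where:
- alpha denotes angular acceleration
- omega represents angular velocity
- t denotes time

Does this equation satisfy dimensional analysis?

Yes

alpha (angular acceleration) has dimensions [T^-2].
omega (angular velocity) has dimensions [T^-1].
t (time) has dimensions [T].

Left side: [T^-1]
Right side: [T^-1]

Both sides have the same dimensions, so the equation is dimensionally consistent.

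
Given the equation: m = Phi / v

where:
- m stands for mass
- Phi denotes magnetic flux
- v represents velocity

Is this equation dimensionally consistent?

No

m (mass) has dimensions [M].
Phi (magnetic flux) has dimensions [I^-1 L^2 M T^-2].
v (velocity) has dimensions [L T^-1].

Left side: [M]
Right side: [I^-1 L M T^-1]

The two sides have different dimensions, so the equation is NOT dimensionally consistent.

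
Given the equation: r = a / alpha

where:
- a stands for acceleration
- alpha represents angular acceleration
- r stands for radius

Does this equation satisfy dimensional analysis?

Yes

a (acceleration) has dimensions [L T^-2].
alpha (angular acceleration) has dimensions [T^-2].
r (radius) has dimensions [L].

Left side: [L]
Right side: [L]

Both sides have the same dimensions, so the equation is dimensionally consistent.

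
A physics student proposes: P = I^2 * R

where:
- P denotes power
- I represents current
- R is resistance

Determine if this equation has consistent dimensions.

Yes

P (power) has dimensions [L^2 M T^-3].
I (current) has dimensions [I].
R (resistance) has dimensions [I^-2 L^2 M T^-3].

Left side: [L^2 M T^-3]
Right side: [L^2 M T^-3]

Both sides have the same dimensions, so the equation is dimensionally consistent.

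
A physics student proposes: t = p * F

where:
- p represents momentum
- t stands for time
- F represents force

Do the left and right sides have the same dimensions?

No

p (momentum) has dimensions [L M T^-1].
t (time) has dimensions [T].
F (force) has dimensions [L M T^-2].

Left side: [T]
Right side: [L^2 M^2 T^-3]

The two sides have different dimensions, so the equation is NOT dimensionally consistent.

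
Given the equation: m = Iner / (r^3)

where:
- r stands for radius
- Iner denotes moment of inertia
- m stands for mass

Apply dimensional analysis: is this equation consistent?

No

r (radius) has dimensions [L].
Iner (moment of inertia) has dimensions [L^2 M].
m (mass) has dimensions [M].

Left side: [M]
Right side: [L^-1 M]

The two sides have different dimensions, so the equation is NOT dimensionally consistent.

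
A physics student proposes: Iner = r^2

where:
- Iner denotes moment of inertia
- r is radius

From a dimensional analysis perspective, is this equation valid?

No

Iner (moment of inertia) has dimensions [L^2 M].
r (radius) has dimensions [L].

Left side: [L^2 M]
Right side: [L^2]

The two sides have different dimensions, so the equation is NOT dimensionally consistent.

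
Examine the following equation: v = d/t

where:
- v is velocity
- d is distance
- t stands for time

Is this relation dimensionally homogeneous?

Yes

v (velocity) has dimensions [L T^-1].
d (distance) has dimensions [L].
t (time) has dimensions [T].

Left side: [L T^-1]
Right side: [L T^-1]

Both sides have the same dimensions, so the equation is dimensionally consistent.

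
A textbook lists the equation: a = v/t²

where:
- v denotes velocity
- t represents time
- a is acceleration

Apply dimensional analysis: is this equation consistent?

No

v (velocity) has dimensions [L T^-1].
t (time) has dimensions [T].
a (acceleration) has dimensions [L T^-2].

Left side: [L T^-2]
Right side: [L T^-3]

The two sides have different dimensions, so the equation is NOT dimensionally consistent.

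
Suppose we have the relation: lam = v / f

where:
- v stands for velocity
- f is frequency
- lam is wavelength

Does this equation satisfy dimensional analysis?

Yes

v (velocity) has dimensions [L T^-1].
f (frequency) has dimensions [T^-1].
lam (wavelength) has dimensions [L].

Left side: [L]
Right side: [L]

Both sides have the same dimensions, so the equation is dimensionally consistent.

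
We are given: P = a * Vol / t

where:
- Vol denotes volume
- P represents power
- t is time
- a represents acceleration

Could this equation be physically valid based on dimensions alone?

No

Vol (volume) has dimensions [L^3].
P (power) has dimensions [L^2 M T^-3].
t (time) has dimensions [T].
a (acceleration) has dimensions [L T^-2].

Left side: [L^2 M T^-3]
Right side: [L^4 T^-3]

The two sides have different dimensions, so the equation is NOT dimensionally consistent.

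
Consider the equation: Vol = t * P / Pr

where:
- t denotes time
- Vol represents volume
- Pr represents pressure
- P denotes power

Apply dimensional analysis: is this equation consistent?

Yes

t (time) has dimensions [T].
Vol (volume) has dimensions [L^3].
Pr (pressure) has dimensions [L^-1 M T^-2].
P (power) has dimensions [L^2 M T^-3].

Left side: [L^3]
Right side: [L^3]

Both sides have the same dimensions, so the equation is dimensionally consistent.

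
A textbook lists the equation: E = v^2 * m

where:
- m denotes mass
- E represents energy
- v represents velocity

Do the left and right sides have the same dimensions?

Yes

m (mass) has dimensions [M].
E (energy) has dimensions [L^2 M T^-2].
v (velocity) has dimensions [L T^-1].

Left side: [L^2 M T^-2]
Right side: [L^2 M T^-2]

Both sides have the same dimensions, so the equation is dimensionally consistent.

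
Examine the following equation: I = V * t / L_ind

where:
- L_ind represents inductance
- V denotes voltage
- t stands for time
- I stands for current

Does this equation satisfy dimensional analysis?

Yes

L_ind (inductance) has dimensions [I^-2 L^2 M T^-2].
V (voltage) has dimensions [I^-1 L^2 M T^-3].
t (time) has dimensions [T].
I (current) has dimensions [I].

Left side: [I]
Right side: [I]

Both sides have the same dimensions, so the equation is dimensionally consistent.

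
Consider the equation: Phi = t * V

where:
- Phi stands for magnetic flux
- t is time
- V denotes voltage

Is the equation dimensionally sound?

Yes

Phi (magnetic flux) has dimensions [I^-1 L^2 M T^-2].
t (time) has dimensions [T].
V (voltage) has dimensions [I^-1 L^2 M T^-3].

Left side: [I^-1 L^2 M T^-2]
Right side: [I^-1 L^2 M T^-2]

Both sides have the same dimensions, so the equation is dimensionally consistent.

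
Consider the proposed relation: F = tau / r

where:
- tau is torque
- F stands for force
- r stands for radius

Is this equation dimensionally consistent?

Yes

tau (torque) has dimensions [L^2 M T^-2].
F (force) has dimensions [L M T^-2].
r (radius) has dimensions [L].

Left side: [L M T^-2]
Right side: [L M T^-2]

Both sides have the same dimensions, so the equation is dimensionally consistent.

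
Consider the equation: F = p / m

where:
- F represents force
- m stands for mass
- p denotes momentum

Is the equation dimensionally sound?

No

F (force) has dimensions [L M T^-2].
m (mass) has dimensions [M].
p (momentum) has dimensions [L M T^-1].

Left side: [L M T^-2]
Right side: [L T^-1]

The two sides have different dimensions, so the equation is NOT dimensionally consistent.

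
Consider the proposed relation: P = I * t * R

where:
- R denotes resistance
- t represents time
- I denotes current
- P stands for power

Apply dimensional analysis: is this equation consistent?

No

R (resistance) has dimensions [I^-2 L^2 M T^-3].
t (time) has dimensions [T].
I (current) has dimensions [I].
P (power) has dimensions [L^2 M T^-3].

Left side: [L^2 M T^-3]
Right side: [I^-1 L^2 M T^-2]

The two sides have different dimensions, so the equation is NOT dimensionally consistent.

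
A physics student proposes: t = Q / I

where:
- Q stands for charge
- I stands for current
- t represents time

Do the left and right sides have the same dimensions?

Yes

Q (charge) has dimensions [I T].
I (current) has dimensions [I].
t (time) has dimensions [T].

Left side: [T]
Right side: [T]

Both sides have the same dimensions, so the equation is dimensionally consistent.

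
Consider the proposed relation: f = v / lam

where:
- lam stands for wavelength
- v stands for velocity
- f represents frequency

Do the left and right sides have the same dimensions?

Yes

lam (wavelength) has dimensions [L].
v (velocity) has dimensions [L T^-1].
f (frequency) has dimensions [T^-1].

Left side: [T^-1]
Right side: [T^-1]

Both sides have the same dimensions, so the equation is dimensionally consistent.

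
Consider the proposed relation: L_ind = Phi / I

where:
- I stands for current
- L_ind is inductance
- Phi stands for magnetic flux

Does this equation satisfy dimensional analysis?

Yes

I (current) has dimensions [I].
L_ind (inductance) has dimensions [I^-2 L^2 M T^-2].
Phi (magnetic flux) has dimensions [I^-1 L^2 M T^-2].

Left side: [I^-2 L^2 M T^-2]
Right side: [I^-2 L^2 M T^-2]

Both sides have the same dimensions, so the equation is dimensionally consistent.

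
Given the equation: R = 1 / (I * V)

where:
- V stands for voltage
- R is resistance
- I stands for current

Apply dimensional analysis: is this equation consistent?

No

V (voltage) has dimensions [I^-1 L^2 M T^-3].
R (resistance) has dimensions [I^-2 L^2 M T^-3].
I (current) has dimensions [I].

Left side: [I^-2 L^2 M T^-3]
Right side: [L^-2 M^-1 T^3]

The two sides have different dimensions, so the equation is NOT dimensionally consistent.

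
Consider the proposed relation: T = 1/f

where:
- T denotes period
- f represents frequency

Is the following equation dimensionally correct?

Yes

T (period) has dimensions [T].
f (frequency) has dimensions [T^-1].

Left side: [T]
Right side: [T]

Both sides have the same dimensions, so the equation is dimensionally consistent.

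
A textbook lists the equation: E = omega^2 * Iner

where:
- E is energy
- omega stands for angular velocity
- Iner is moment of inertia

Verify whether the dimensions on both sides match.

Yes

E (energy) has dimensions [L^2 M T^-2].
omega (angular velocity) has dimensions [T^-1].
Iner (moment of inertia) has dimensions [L^2 M].

Left side: [L^2 M T^-2]
Right side: [L^2 M T^-2]

Both sides have the same dimensions, so the equation is dimensionally consistent.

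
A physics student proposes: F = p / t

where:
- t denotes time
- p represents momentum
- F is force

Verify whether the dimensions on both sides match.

Yes

t (time) has dimensions [T].
p (momentum) has dimensions [L M T^-1].
F (force) has dimensions [L M T^-2].

Left side: [L M T^-2]
Right side: [L M T^-2]

Both sides have the same dimensions, so the equation is dimensionally consistent.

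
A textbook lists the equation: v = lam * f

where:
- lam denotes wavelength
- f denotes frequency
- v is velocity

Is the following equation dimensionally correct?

Yes

lam (wavelength) has dimensions [L].
f (frequency) has dimensions [T^-1].
v (velocity) has dimensions [L T^-1].

Left side: [L T^-1]
Right side: [L T^-1]

Both sides have the same dimensions, so the equation is dimensionally consistent.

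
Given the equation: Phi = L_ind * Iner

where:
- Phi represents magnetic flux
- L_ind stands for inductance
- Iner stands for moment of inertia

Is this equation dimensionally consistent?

No

Phi (magnetic flux) has dimensions [I^-1 L^2 M T^-2].
L_ind (inductance) has dimensions [I^-2 L^2 M T^-2].
Iner (moment of inertia) has dimensions [L^2 M].

Left side: [I^-1 L^2 M T^-2]
Right side: [I^-2 L^4 M^2 T^-2]

The two sides have different dimensions, so the equation is NOT dimensionally consistent.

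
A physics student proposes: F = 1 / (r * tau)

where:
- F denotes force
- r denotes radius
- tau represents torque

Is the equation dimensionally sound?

No

F (force) has dimensions [L M T^-2].
r (radius) has dimensions [L].
tau (torque) has dimensions [L^2 M T^-2].

Left side: [L M T^-2]
Right side: [L^-3 M^-1 T^2]

The two sides have different dimensions, so the equation is NOT dimensionally consistent.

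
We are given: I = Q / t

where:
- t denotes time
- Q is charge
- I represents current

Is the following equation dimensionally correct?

Yes

t (time) has dimensions [T].
Q (charge) has dimensions [I T].
I (current) has dimensions [I].

Left side: [I]
Right side: [I]

Both sides have the same dimensions, so the equation is dimensionally consistent.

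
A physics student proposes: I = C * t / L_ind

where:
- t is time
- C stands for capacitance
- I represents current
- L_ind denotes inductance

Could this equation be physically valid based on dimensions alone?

No

t (time) has dimensions [T].
C (capacitance) has dimensions [I^2 L^-2 M^-1 T^4].
I (current) has dimensions [I].
L_ind (inductance) has dimensions [I^-2 L^2 M T^-2].

Left side: [I]
Right side: [I^4 L^-4 M^-2 T^7]

The two sides have different dimensions, so the equation is NOT dimensionally consistent.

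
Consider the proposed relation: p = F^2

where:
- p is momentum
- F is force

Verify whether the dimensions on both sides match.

No

p (momentum) has dimensions [L M T^-1].
F (force) has dimensions [L M T^-2].

Left side: [L M T^-1]
Right side: [L^2 M^2 T^-4]

The two sides have different dimensions, so the equation is NOT dimensionally consistent.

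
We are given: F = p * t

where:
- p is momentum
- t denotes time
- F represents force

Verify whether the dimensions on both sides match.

No

p (momentum) has dimensions [L M T^-1].
t (time) has dimensions [T].
F (force) has dimensions [L M T^-2].

Left side: [L M T^-2]
Right side: [L M]

The two sides have different dimensions, so the equation is NOT dimensionally consistent.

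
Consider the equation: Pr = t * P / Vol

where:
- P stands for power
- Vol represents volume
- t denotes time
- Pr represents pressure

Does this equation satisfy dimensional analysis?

Yes

P (power) has dimensions [L^2 M T^-3].
Vol (volume) has dimensions [L^3].
t (time) has dimensions [T].
Pr (pressure) has dimensions [L^-1 M T^-2].

Left side: [L^-1 M T^-2]
Right side: [L^-1 M T^-2]

Both sides have the same dimensions, so the equation is dimensionally consistent.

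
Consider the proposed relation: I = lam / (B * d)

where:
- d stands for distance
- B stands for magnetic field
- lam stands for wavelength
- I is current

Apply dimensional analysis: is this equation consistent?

No

d (distance) has dimensions [L].
B (magnetic field) has dimensions [I^-1 M T^-2].
lam (wavelength) has dimensions [L].
I (current) has dimensions [I].

Left side: [I]
Right side: [I M^-1 T^2]

The two sides have different dimensions, so the equation is NOT dimensionally consistent.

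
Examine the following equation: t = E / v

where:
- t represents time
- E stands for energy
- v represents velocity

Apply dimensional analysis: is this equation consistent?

No

t (time) has dimensions [T].
E (energy) has dimensions [L^2 M T^-2].
v (velocity) has dimensions [L T^-1].

Left side: [T]
Right side: [L M T^-1]

The two sides have different dimensions, so the equation is NOT dimensionally consistent.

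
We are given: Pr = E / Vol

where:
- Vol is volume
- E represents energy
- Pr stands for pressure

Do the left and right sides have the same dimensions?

Yes

Vol (volume) has dimensions [L^3].
E (energy) has dimensions [L^2 M T^-2].
Pr (pressure) has dimensions [L^-1 M T^-2].

Left side: [L^-1 M T^-2]
Right side: [L^-1 M T^-2]

Both sides have the same dimensions, so the equation is dimensionally consistent.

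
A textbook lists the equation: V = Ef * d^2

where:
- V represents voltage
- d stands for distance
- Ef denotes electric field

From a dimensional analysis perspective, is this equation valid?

No

V (voltage) has dimensions [I^-1 L^2 M T^-3].
d (distance) has dimensions [L].
Ef (electric field) has dimensions [I^-1 L M T^-3].

Left side: [I^-1 L^2 M T^-3]
Right side: [I^-1 L^3 M T^-3]

The two sides have different dimensions, so the equation is NOT dimensionally consistent.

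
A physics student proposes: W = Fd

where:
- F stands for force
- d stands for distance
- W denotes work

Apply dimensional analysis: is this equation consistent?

Yes

F (force) has dimensions [L M T^-2].
d (distance) has dimensions [L].
W (work) has dimensions [L^2 M T^-2].

Left side: [L^2 M T^-2]
Right side: [L^2 M T^-2]

Both sides have the same dimensions, so the equation is dimensionally consistent.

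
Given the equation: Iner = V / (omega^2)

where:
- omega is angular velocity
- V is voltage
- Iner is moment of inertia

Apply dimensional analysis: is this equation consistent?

No

omega (angular velocity) has dimensions [T^-1].
V (voltage) has dimensions [I^-1 L^2 M T^-3].
Iner (moment of inertia) has dimensions [L^2 M].

Left side: [L^2 M]
Right side: [I^-1 L^2 M T^-1]

The two sides have different dimensions, so the equation is NOT dimensionally consistent.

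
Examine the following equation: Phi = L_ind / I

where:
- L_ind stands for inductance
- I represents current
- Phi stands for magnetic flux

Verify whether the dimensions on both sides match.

No

L_ind (inductance) has dimensions [I^-2 L^2 M T^-2].
I (current) has dimensions [I].
Phi (magnetic flux) has dimensions [I^-1 L^2 M T^-2].

Left side: [I^-1 L^2 M T^-2]
Right side: [I^-3 L^2 M T^-2]

The two sides have different dimensions, so the equation is NOT dimensionally consistent.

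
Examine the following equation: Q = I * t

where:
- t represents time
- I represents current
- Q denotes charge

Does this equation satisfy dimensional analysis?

Yes

t (time) has dimensions [T].
I (current) has dimensions [I].
Q (charge) has dimensions [I T].

Left side: [I T]
Right side: [I T]

Both sides have the same dimensions, so the equation is dimensionally consistent.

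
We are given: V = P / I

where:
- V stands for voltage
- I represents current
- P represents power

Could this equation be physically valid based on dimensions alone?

Yes

V (voltage) has dimensions [I^-1 L^2 M T^-3].
I (current) has dimensions [I].
P (power) has dimensions [L^2 M T^-3].

Left side: [I^-1 L^2 M T^-3]
Right side: [I^-1 L^2 M T^-3]

Both sides have the same dimensions, so the equation is dimensionally consistent.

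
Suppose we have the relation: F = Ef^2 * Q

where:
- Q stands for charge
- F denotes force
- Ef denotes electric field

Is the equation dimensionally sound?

No

Q (charge) has dimensions [I T].
F (force) has dimensions [L M T^-2].
Ef (electric field) has dimensions [I^-1 L M T^-3].

Left side: [L M T^-2]
Right side: [I^-1 L^2 M^2 T^-5]

The two sides have different dimensions, so the equation is NOT dimensionally consistent.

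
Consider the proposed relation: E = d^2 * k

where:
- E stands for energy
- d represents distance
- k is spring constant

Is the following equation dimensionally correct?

Yes

E (energy) has dimensions [L^2 M T^-2].
d (distance) has dimensions [L].
k (spring constant) has dimensions [M T^-2].

Left side: [L^2 M T^-2]
Right side: [L^2 M T^-2]

Both sides have the same dimensions, so the equation is dimensionally consistent.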